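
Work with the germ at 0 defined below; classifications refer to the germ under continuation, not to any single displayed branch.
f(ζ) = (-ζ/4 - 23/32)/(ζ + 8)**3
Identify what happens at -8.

The denominator factor ζ + 8 vanishes at -8 and appears to the power 3; the numerator there equals 41/32, nonzero, and no other factor vanishes.
Hence a pole whose order is the multiplicity, 3.

The point is a pole of order 3.


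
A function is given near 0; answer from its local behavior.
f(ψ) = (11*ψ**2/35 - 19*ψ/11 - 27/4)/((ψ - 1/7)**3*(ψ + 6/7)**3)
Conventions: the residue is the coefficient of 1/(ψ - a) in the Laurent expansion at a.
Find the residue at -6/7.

The residue is 1385269/37730.

At the order-3 pole -6/7 set g(ψ) = (ψ - (-6/7))^3*f(ψ) = (11*ψ**2/35 - 19*ψ/11 - 27/4)/(ψ - 1/7)**3.
Order-3 pole: residue = g''(a)/2; g''(-6/7) = 1385269/18865, so the residue is 1385269/37730.


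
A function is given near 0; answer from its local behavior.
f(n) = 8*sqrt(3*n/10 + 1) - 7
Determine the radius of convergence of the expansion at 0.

Branch term (8)*sqrt(1 - n/(-10/3)): its argument vanishes at n = -10/3, a square-root branch point, modulus 10/3.
The radius of convergence is the smallest modulus among the singular points: 10/3.

The radius of convergence is 10/3.


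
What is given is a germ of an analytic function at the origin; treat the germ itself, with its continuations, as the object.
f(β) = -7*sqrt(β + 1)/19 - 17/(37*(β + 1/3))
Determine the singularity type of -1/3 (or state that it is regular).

The denominator factor β + 1/3 vanishes at -1/3 and appears to the power 1; the numerator there equals -17/37, nonzero, and no other factor vanishes.
The branch terms are analytic at this point.
Hence a pole whose order is the multiplicity, 1.

The point is a pole of order 1.


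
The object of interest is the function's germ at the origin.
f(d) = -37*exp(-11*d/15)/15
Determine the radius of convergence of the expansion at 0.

The factor exp(-11*d/15) is entire and contributes no finite singular point.
The polynomial part has no poles.
No finite singular points: the Taylor series at 0 converges everywhere.

The radius of convergence is infinite.


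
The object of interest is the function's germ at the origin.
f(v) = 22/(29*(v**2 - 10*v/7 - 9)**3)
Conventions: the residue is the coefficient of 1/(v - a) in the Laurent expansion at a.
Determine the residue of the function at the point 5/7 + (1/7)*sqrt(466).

The factor v**2 - 10*v/7 - 9 splits as (v - a)(v - a') with a = 5/7 + (1/7)*sqrt(466), a' = 5/7 - (1/7)*sqrt(466). At the order-3 pole a set g(v) = (v - a)^3*f(v) = [22/29] / (v - a')^3.
Order-3 pole: residue = g''(a)/2; g''(5/7 + (1/7)*sqrt(466)) = (554631/11738584736)*sqrt(466), so the residue is (554631/23477169472)*sqrt(466).

The residue is (554631/23477169472)*sqrt(466).


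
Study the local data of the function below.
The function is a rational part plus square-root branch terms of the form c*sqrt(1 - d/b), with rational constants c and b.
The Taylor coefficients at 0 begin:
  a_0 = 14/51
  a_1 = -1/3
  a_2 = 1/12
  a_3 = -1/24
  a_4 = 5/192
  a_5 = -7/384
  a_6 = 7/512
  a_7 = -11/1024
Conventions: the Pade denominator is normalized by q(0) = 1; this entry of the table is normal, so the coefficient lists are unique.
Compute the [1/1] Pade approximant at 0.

The Pade approximant has numerator coefficients [14/51, -9/34]; denominator coefficients [1, 1/4].

Taylor coefficients needed (read off): a_0 = 14/51, a_1 = -1/3, a_2 = 1/12.
Write the denominator as Q(d) = 1 + q1*d. Requiring Q*f - P = O(d^3) with deg P <= 1 kills the coefficients of d^2..d^2 in Q*f:
  d^2: a_2 + q1*a_1 = 0, i.e. 1/12 + (-1/3)*q1 = 0.
Solving this linear system: q1 = 1/4.
The numerator is Q*f truncated at degree 1: P0 = a_0 = 14/51; P1 = a_1 + q1*a_0 = -9/34.


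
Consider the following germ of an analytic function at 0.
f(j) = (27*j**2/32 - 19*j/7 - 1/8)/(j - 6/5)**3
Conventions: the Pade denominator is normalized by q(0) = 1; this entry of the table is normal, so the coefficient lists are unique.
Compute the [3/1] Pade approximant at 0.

Taylor coefficients needed (expand at 0): a_0 = 125/1728, a_1 = 14125/8064, a_2 = 542875/145152, a_3 = 15004375/2612736, a_4 = 39603125/5225472.
Write the denominator as Q(j) = 1 + q1*j. Requiring Q*f - P = O(j^5) with deg P <= 3 kills the coefficients of j^4..j^4 in Q*f:
  j^4: a_4 + q1*a_3 = 0, i.e. 39603125/5225472 + (15004375/2612736)*q1 = 0.
Solving this linear system: q1 = -63365/48014.
The numerator is Q*f truncated at degree 3: P0 = a_0 = 125/1728; P1 = a_1 + q1*a_0 = 480926125/290388672; P2 = a_2 + q1*a_1 = 1244381125/871166016; P3 = a_3 + q1*a_2 = 25308280625/31361976576.

The Pade approximant has numerator coefficients [125/1728, 480926125/290388672, 1244381125/871166016, 25308280625/31361976576]; denominator coefficients [1, -63365/48014].


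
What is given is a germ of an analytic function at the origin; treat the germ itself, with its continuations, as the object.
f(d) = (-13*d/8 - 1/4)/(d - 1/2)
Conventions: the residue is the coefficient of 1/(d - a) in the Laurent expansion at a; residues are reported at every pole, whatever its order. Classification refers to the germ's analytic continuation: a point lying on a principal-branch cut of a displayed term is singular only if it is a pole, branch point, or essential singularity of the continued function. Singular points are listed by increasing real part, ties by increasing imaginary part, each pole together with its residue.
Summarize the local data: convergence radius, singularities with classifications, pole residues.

Radius of convergence at 0: 1/2.
At 1/2: a pole of order 1; residue -17/16.

Denominator factor (d - 1/2): pole of order 1 at 1/2, modulus 1/2.
The radius of convergence is the smallest modulus among the singular points: 1/2.
At the order-1 pole 1/2 set g(d) = (d - (1/2))*f(d) = -13*d/8 - 1/4.
Simple pole: residue = g(a) at a = 1/2, which is -17/16.


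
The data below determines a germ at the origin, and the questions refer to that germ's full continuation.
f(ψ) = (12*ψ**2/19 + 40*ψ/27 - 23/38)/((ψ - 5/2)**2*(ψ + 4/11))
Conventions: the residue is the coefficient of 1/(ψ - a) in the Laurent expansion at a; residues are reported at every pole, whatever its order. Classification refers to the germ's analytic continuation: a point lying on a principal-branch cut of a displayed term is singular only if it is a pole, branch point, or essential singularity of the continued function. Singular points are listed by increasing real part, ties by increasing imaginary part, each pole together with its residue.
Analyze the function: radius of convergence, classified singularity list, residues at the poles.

Radius of convergence at 0: 4/11.
At -4/11: a pole of order 1; residue -263306/2036097.
At 5/2: a pole of order 2; residue 1549262/2036097.

Denominator factor (ψ - 5/2)^2: pole of order 2 at 5/2, modulus 5/2.
Denominator factor (ψ + 4/11): pole of order 1 at -4/11, modulus 4/11.
The radius of convergence is the smallest modulus among the singular points: 4/11.
At the order-1 pole -4/11 set g(ψ) = (ψ - (-4/11))*f(ψ) = (12*ψ**2/19 + 40*ψ/27 - 23/38)/(ψ - 5/2)**2.
Simple pole: residue = g(a) at a = -4/11, which is -263306/2036097.
At the order-2 pole 5/2 set g(ψ) = (ψ - (5/2))^2*f(ψ) = (12*ψ**2/19 + 40*ψ/27 - 23/38)/(ψ + 4/11).
Order-2 pole: residue = g'(a); g'(5/2) = 1549262/2036097, so the residue is 1549262/2036097.
List the singular points by increasing real part (a conjugate pair: the negative imaginary part first).


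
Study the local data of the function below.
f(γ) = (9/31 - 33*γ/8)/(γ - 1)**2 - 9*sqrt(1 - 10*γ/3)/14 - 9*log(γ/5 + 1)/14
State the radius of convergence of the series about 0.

The radius of convergence is 3/10.

Denominator factor (γ - 1)^2: pole of order 2 at 1, modulus 1.
Branch term (-9/14)*log(1 - γ/(-5)): its argument vanishes at γ = -5, a logarithmic branch point, modulus 5.
Branch term (-9/14)*sqrt(1 - γ/(3/10)): its argument vanishes at γ = 3/10, a square-root branch point, modulus 3/10.
The radius of convergence is the smallest modulus among the singular points: 3/10.


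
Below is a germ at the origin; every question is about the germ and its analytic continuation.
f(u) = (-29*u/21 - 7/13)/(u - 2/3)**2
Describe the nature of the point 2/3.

The denominator factor u - 2/3 vanishes at 2/3 and appears to the power 2; the numerator there equals -1195/819, nonzero, and no other factor vanishes.
Hence a pole whose order is the multiplicity, 2.

The point is a pole of order 2.


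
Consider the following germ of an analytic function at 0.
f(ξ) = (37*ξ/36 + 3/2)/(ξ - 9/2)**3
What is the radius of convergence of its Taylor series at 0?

Denominator factor (ξ - 9/2)^3: pole of order 3 at 9/2, modulus 9/2.
The radius of convergence is the smallest modulus among the singular points: 9/2.

The radius of convergence is 9/2.


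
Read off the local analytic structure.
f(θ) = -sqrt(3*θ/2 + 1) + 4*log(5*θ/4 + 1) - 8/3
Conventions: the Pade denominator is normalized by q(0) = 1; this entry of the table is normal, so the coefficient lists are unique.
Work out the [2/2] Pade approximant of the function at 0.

The Pade approximant has numerator coefficients [-11/3, -84851/153672, 5804837/3688128]; denominator coefficients [1, 67087/51224, 385061/1229376].

Taylor coefficients needed (expand at 0): a_0 = -11/3, a_1 = 17/4, a_2 = -91/32, a_3 = 919/384, a_4 = -4595/2048.
Write the denominator as Q(θ) = 1 + q1*θ + q2*θ^2. Requiring Q*f - P = O(θ^5) with deg P <= 2 kills the coefficients of θ^3..θ^4 in Q*f:
  θ^3: a_3 + q1*a_2 + q2*a_1 = 0, i.e. 919/384 + (-91/32)*q1 + (17/4)*q2 = 0.
  θ^4: a_4 + q1*a_3 + q2*a_2 = 0, i.e. -4595/2048 + (919/384)*q1 + (-91/32)*q2 = 0.
Solving this linear system: q1 = 67087/51224, q2 = 385061/1229376.
The numerator is Q*f truncated at degree 2: P0 = a_0 = -11/3; P1 = a_1 + q1*a_0 = -84851/153672; P2 = a_2 + q1*a_1 + q2*a_0 = 5804837/3688128.


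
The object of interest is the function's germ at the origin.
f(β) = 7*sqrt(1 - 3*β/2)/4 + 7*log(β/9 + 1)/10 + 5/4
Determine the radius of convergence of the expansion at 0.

The radius of convergence is 2/3.

Branch term (7/4)*sqrt(1 - β/(2/3)): its argument vanishes at β = 2/3, a square-root branch point, modulus 2/3.
Branch term (7/10)*log(1 - β/(-9)): its argument vanishes at β = -9, a logarithmic branch point, modulus 9.
The radius of convergence is the smallest modulus among the singular points: 2/3.


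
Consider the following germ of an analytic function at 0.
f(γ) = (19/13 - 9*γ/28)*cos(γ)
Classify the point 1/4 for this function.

The point is a regular point.

There is no denominator, hence no pole anywhere.
The factor cos(γ) is entire.
So the germ continues analytically to 1/4.


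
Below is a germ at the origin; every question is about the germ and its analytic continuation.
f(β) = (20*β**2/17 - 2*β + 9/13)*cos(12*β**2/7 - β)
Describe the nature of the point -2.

There is no denominator, hence no pole anywhere.
The factor cos(12*β**2/7 - β) is entire.
So the germ continues analytically to -2.

The point is a regular point.


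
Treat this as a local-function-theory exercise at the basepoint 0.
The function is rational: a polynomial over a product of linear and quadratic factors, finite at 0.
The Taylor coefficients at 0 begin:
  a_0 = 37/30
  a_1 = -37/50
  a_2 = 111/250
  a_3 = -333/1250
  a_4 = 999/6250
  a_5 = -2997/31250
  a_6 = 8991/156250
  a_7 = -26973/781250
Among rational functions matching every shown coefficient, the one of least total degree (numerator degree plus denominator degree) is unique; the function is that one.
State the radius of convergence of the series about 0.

The radius of convergence is 5/3.

No rational of total degree below 1 reproduces all 8 coefficients; solving the [0/1] Pade equations on them gives f(x) = 37/(18*(x + 5/3)), whose expansion matches every shown term.
Denominator factor (x + 5/3): pole of order 1 at -5/3, modulus 5/3.
The radius of convergence is the smallest modulus among the singular points: 5/3.


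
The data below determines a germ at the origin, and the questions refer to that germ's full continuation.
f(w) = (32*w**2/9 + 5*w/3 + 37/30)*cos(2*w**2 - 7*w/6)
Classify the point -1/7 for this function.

There is no denominator, hence no pole anywhere.
The factor cos(2*w**2 - 7*w/6) is entire.
So the germ continues analytically to -1/7.

The point is a regular point.


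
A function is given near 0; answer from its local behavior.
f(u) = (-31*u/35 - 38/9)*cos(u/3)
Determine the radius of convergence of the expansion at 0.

The factor cos(u/3) is entire and contributes no finite singular point.
The polynomial part has no poles.
No finite singular points: the Taylor series at 0 converges everywhere.

The radius of convergence is infinite.


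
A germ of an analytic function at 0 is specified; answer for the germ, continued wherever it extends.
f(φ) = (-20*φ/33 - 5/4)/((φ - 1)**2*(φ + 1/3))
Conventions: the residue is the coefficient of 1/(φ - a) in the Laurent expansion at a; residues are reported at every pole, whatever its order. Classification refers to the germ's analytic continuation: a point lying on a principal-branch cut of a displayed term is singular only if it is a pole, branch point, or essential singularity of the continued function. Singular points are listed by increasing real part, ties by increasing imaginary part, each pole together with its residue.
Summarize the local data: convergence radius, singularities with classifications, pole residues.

Radius of convergence at 0: 1/3.
At -1/3: a pole of order 1; residue -415/704.
At 1: a pole of order 2; residue 415/704.

Denominator factor (φ - 1)^2: pole of order 2 at 1, modulus 1.
Denominator factor (φ + 1/3): pole of order 1 at -1/3, modulus 1/3.
The radius of convergence is the smallest modulus among the singular points: 1/3.
At the order-1 pole -1/3 set g(φ) = (φ - (-1/3))*f(φ) = (-20*φ/33 - 5/4)/(φ - 1)**2.
Simple pole: residue = g(a) at a = -1/3, which is -415/704.
At the order-2 pole 1 set g(φ) = (φ - (1))^2*f(φ) = (-20*φ/33 - 5/4)/(φ + 1/3).
Order-2 pole: residue = g'(a); g'(1) = 415/704, so the residue is 415/704.
List the singular points by increasing real part (a conjugate pair: the negative imaginary part first).


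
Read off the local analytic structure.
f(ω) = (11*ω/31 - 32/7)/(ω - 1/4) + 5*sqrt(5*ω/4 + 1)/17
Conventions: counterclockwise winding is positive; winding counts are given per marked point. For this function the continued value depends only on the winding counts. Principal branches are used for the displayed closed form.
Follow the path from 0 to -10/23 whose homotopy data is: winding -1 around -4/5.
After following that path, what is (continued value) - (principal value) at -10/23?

The rational part is single-valued and drops out of the difference; each branch term changes only by its own monodromy.
(5/17)*sqrt(1 - ω/(-4/5)): winding -1 is odd, the square root flips sign, contributing -2*(5/17)*sqrt(1 - (-10/23)/(-4/5)) = -2*(5/17)*sqrt(21/46) = -(5/391)*sqrt(966).
Summing the contributions at ω = -10/23 gives -(5/391)*sqrt(966).

Continued minus principal equals -(5/391)*sqrt(966).


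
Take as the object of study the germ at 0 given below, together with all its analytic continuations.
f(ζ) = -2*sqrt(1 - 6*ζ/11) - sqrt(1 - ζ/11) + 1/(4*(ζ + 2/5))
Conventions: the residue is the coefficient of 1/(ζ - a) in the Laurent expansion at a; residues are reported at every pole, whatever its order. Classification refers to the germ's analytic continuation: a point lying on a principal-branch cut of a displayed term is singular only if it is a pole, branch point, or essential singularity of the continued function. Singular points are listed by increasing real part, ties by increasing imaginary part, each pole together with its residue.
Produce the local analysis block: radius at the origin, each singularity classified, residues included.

Radius of convergence at 0: 2/5.
At -2/5: a pole of order 1; residue 1/4.
At 11/6: an algebraic (square-root) branch point.
At 11: an algebraic (square-root) branch point.

Denominator factor (ζ + 2/5): pole of order 1 at -2/5, modulus 2/5.
Branch term (-2)*sqrt(1 - ζ/(11/6)): its argument vanishes at ζ = 11/6, a square-root branch point, modulus 11/6.
Branch term (-1)*sqrt(1 - ζ/(11)): its argument vanishes at ζ = 11, a square-root branch point, modulus 11.
The radius of convergence is the smallest modulus among the singular points: 2/5.
The branch terms are analytic at -2/5 and contribute nothing to the residue; only the rational part matters.
At the order-1 pole -2/5 set g(ζ) = (ζ - (-2/5))*(rational part) = 1/4.
Simple pole: residue = g(a) at a = -2/5, which is 1/4.
List the singular points by increasing real part (a conjugate pair: the negative imaginary part first).


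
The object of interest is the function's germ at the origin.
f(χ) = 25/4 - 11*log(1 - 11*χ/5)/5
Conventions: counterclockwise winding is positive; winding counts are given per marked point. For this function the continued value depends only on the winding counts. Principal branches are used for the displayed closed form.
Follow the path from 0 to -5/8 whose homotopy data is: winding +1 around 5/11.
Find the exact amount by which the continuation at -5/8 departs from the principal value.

The rational part is single-valued and drops out of the difference; each branch term changes only by its own monodromy.
(-11/5)*log(1 - χ/(5/11)): each positive loop around 5/11 adds 2*pi*i to the log, so winding +1 contributes (-11/5)*(1)*2*pi*i = -(22/5)*pi*i.
Summing the contributions at χ = -5/8 gives -(22/5)*pi*i.

Continued minus principal equals -(22/5)*pi*i.


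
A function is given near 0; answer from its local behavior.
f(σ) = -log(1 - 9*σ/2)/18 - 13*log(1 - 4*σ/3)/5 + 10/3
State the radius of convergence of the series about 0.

The radius of convergence is 2/9.

Branch term (-1/18)*log(1 - σ/(2/9)): its argument vanishes at σ = 2/9, a logarithmic branch point, modulus 2/9.
Branch term (-13/5)*log(1 - σ/(3/4)): its argument vanishes at σ = 3/4, a logarithmic branch point, modulus 3/4.
The radius of convergence is the smallest modulus among the singular points: 2/9.


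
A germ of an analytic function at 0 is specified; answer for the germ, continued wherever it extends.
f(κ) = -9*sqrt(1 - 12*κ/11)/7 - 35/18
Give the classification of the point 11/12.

The point is an algebraic (square-root) branch point.

The term (-9/7)*sqrt(1 - κ/(11/12)) has argument 1 - 11/12/(11/12) = 0 at 11/12: a square-root (algebraic, two-sheeted) branch point; the remaining terms are analytic or single-valued there.


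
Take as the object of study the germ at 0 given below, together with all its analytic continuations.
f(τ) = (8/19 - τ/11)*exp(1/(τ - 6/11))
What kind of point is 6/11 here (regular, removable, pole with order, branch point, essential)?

The point is an essential singularity.

The exponent 1/(τ - (6/11)) has a pole at 6/11, so exp(1/(τ - (6/11))) takes every nonzero value near it: an essential singularity (not a pole of any order).


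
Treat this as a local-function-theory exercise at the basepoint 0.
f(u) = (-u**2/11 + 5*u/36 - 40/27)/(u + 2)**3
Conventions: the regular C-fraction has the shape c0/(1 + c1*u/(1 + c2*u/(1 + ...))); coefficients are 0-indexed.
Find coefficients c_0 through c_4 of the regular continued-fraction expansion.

Taylor coefficients (expand at 0): a_0 = -5/27, a_1 = 85/288, a_2 = -1997/6336, a_3 = 5219/19008, a_4 = -299/1408.
c0 = a_0 = -5/27. Peel one level at a time: if S = 1 + c*u/S' with S'(0) = 1, then c is the u-coefficient of S and S' = c*u/(S - 1).
S_1 = c0/f = 1 + (51/32)*u + (47199/56320)*u^2 + ...; c1 = 51/32.
S_2 = c1*u/(S_1 - 1) = 1 + (-15733/29920)*u + (2204497/10490700)*u^2 + ...; c2 = -15733/29920.
S_3 = c2*u/(S_2 - 1) = 1 + (17635976/44131065)*u + (8020570324/122526008055)*u^2 + ...; c3 = 17635976/44131065.
S_4 = c3*u/(S_3 - 1) = 1 + (-34087423877/208100107806)*u + ...; c4 = -34087423877/208100107806.

The regular C-fraction coefficients are [-5/27, 51/32, -15733/29920, 17635976/44131065, -34087423877/208100107806].


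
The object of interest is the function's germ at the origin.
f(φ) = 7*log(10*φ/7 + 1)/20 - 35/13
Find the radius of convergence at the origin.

The radius of convergence is 7/10.

Branch term (7/20)*log(1 - φ/(-7/10)): its argument vanishes at φ = -7/10, a logarithmic branch point, modulus 7/10.
The radius of convergence is the smallest modulus among the singular points: 7/10.


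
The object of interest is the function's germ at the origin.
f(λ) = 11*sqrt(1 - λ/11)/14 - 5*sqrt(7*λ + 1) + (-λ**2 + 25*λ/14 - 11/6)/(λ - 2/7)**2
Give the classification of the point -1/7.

The point is an algebraic (square-root) branch point.

The term (-5)*sqrt(1 - λ/(-1/7)) has argument 1 - -1/7/(-1/7) = 0 at -1/7: a square-root (algebraic, two-sheeted) branch point; the remaining terms are analytic or single-valued there.


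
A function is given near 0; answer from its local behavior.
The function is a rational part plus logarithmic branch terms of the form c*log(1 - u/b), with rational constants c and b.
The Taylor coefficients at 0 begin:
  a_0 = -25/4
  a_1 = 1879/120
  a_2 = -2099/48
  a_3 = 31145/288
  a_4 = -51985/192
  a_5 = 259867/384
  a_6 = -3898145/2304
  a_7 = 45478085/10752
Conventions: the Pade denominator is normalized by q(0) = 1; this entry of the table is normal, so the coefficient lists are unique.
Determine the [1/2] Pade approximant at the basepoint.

The Pade approximant has numerator coefficients [-25/4, 107049367/6074760]; denominator coefficients [1, -15905/50623, -4728475/607476].

Taylor coefficients needed (read off): a_0 = -25/4, a_1 = 1879/120, a_2 = -2099/48, a_3 = 31145/288.
Write the denominator as Q(u) = 1 + q1*u + q2*u^2. Requiring Q*f - P = O(u^4) with deg P <= 1 kills the coefficients of u^2..u^3 in Q*f:
  u^2: a_2 + q1*a_1 + q2*a_0 = 0, i.e. -2099/48 + (1879/120)*q1 + (-25/4)*q2 = 0.
  u^3: a_3 + q1*a_2 + q2*a_1 = 0, i.e. 31145/288 + (-2099/48)*q1 + (1879/120)*q2 = 0.
Solving this linear system: q1 = -15905/50623, q2 = -4728475/607476.
The numerator is Q*f truncated at degree 1: P0 = a_0 = -25/4; P1 = a_1 + q1*a_0 = 107049367/6074760.


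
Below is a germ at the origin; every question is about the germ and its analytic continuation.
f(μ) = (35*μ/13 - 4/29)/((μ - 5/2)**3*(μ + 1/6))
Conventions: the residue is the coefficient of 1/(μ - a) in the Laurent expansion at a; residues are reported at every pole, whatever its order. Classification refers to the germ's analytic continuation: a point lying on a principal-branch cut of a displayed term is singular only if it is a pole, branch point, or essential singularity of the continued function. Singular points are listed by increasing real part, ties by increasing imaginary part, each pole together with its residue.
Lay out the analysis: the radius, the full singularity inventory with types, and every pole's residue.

Radius of convergence at 0: 1/6.
At -1/6: a pole of order 1; residue 11943/386048.
At 5/2: a pole of order 3; residue -11943/386048.

Denominator factor (μ + 1/6): pole of order 1 at -1/6, modulus 1/6.
Denominator factor (μ - 5/2)^3: pole of order 3 at 5/2, modulus 5/2.
The radius of convergence is the smallest modulus among the singular points: 1/6.
At the order-1 pole -1/6 set g(μ) = (μ - (-1/6))*f(μ) = (35*μ/13 - 4/29)/(μ - 5/2)**3.
Simple pole: residue = g(a) at a = -1/6, which is 11943/386048.
At the order-3 pole 5/2 set g(μ) = (μ - (5/2))^3*f(μ) = (35*μ/13 - 4/29)/(μ + 1/6).
Order-3 pole: residue = g''(a)/2; g''(5/2) = -11943/193024, so the residue is -11943/386048.
List the singular points by increasing real part (a conjugate pair: the negative imaginary part first).


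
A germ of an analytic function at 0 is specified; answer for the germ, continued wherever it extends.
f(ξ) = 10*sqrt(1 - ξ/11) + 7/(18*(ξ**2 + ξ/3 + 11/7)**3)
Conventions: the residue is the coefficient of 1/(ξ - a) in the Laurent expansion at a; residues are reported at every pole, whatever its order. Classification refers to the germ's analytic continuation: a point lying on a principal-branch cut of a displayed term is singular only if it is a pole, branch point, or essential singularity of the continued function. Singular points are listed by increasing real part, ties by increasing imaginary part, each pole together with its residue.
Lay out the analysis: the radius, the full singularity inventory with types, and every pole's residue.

Denominator factor (ξ**2 + ξ/3 + 11/7)^3: discriminant -389/63, complex-conjugate roots (-1/6) + ((1/42)*sqrt(2723))*i and (-1/6) - ((1/42)*sqrt(2723))*i; poles of order 3, moduli (1/7)*sqrt(77) and (1/7)*sqrt(77).
Branch term (10)*sqrt(1 - ξ/(11)): its argument vanishes at ξ = 11, a square-root branch point, modulus 11.
The radius of convergence is the smallest modulus among the singular points: (1/7)*sqrt(77).
The branch term is analytic at (-1/6) - ((1/42)*sqrt(2723))*i and contributes nothing to the residue; only the rational part matters.
The factor ξ**2 + ξ/3 + 11/7 splits as (ξ - a)(ξ - a') with a = (-1/6) - ((1/42)*sqrt(2723))*i, a' = (-1/6) + ((1/42)*sqrt(2723))*i. At the order-3 pole a set g(ξ) = (ξ - a)^3*(rational part) = [7/18] / (ξ - a')^3.
Order-3 pole: residue = g''(a)/2; g''((-1/6) - ((1/42)*sqrt(2723))*i) = ((55566/58863869)*sqrt(2723))*i, so the residue is ((27783/58863869)*sqrt(2723))*i.
The branch term is analytic at (-1/6) + ((1/42)*sqrt(2723))*i and contributes nothing to the residue; only the rational part matters.
The factor ξ**2 + ξ/3 + 11/7 splits as (ξ - a)(ξ - a') with a = (-1/6) + ((1/42)*sqrt(2723))*i, a' = (-1/6) - ((1/42)*sqrt(2723))*i. At the order-3 pole a set g(ξ) = (ξ - a)^3*(rational part) = [7/18] / (ξ - a')^3.
Order-3 pole: residue = g''(a)/2; g''((-1/6) + ((1/42)*sqrt(2723))*i) = -((55566/58863869)*sqrt(2723))*i, so the residue is -((27783/58863869)*sqrt(2723))*i.
List the singular points by increasing real part (a conjugate pair: the negative imaginary part first).

Radius of convergence at 0: (1/7)*sqrt(77).
At (-1/6) - ((1/42)*sqrt(2723))*i: a pole of order 3; residue ((27783/58863869)*sqrt(2723))*i.
At (-1/6) + ((1/42)*sqrt(2723))*i: a pole of order 3; residue -((27783/58863869)*sqrt(2723))*i.
At 11: an algebraic (square-root) branch point.


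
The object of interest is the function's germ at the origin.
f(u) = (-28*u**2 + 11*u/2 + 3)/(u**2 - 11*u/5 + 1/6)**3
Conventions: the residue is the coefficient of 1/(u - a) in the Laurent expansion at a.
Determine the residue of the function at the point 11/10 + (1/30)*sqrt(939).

The factor u**2 - 11*u/5 + 1/6 splits as (u - a)(u - a') with a = 11/10 + (1/30)*sqrt(939), a' = 11/10 - (1/30)*sqrt(939). At the order-3 pole a set g(u) = (u - a)^3*f(u) = [-28*u**2 + 11*u/2 + 3] / (u - a')^3.
Order-3 pole: residue = g''(a)/2; g''(11/10 + (1/30)*sqrt(939)) = -(5093625/30664297)*sqrt(939), so the residue is -(5093625/61328594)*sqrt(939).

The residue is -(5093625/61328594)*sqrt(939).


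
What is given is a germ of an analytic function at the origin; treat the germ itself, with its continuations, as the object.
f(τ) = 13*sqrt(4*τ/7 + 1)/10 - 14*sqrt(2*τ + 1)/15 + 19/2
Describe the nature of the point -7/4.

The point is an algebraic (square-root) branch point.

The term (13/10)*sqrt(1 - τ/(-7/4)) has argument 1 - -7/4/(-7/4) = 0 at -7/4: a square-root (algebraic, two-sheeted) branch point; the remaining terms are analytic or single-valued there.


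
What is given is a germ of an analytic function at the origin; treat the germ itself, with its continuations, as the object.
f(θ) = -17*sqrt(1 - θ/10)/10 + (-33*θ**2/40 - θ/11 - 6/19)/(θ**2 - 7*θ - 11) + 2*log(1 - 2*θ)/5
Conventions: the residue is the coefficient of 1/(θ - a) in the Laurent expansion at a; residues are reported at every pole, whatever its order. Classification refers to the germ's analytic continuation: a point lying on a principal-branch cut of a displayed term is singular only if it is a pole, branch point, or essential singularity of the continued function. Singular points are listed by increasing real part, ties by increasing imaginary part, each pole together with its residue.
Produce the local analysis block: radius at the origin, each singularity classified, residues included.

Radius of convergence at 0: 1/2.
At 7/2 - (1/2)*sqrt(93): a pole of order 1; residue -2581/880 + (500287/1554960)*sqrt(93).
At 1/2: a logarithmic branch point.
At 7/2 + (1/2)*sqrt(93): a pole of order 1; residue -2581/880 - (500287/1554960)*sqrt(93).
At 10: an algebraic (square-root) branch point.

Denominator factor (θ**2 - 7*θ - 11): discriminant 93, real irrational roots 7/2 + (1/2)*sqrt(93) and 7/2 - (1/2)*sqrt(93); poles of order 1, moduli 7/2 + (1/2)*sqrt(93) and -7/2 + (1/2)*sqrt(93).
Branch term (2/5)*log(1 - θ/(1/2)): its argument vanishes at θ = 1/2, a logarithmic branch point, modulus 1/2.
Branch term (-17/10)*sqrt(1 - θ/(10)): its argument vanishes at θ = 10, a square-root branch point, modulus 10.
The radius of convergence is the smallest modulus among the singular points: 1/2.
The branch terms are analytic at 7/2 - (1/2)*sqrt(93) and contribute nothing to the residue; only the rational part matters.
The factor θ**2 - 7*θ - 11 splits as (θ - a)(θ - a') with a = 7/2 - (1/2)*sqrt(93), a' = 7/2 + (1/2)*sqrt(93). At the order-1 pole a set g(θ) = (θ - a)*(rational part) = [-33*θ**2/40 - θ/11 - 6/19] / (θ - a').
Simple pole: residue = g(a) at a = 7/2 - (1/2)*sqrt(93), which is -2581/880 + (500287/1554960)*sqrt(93).
The branch terms are analytic at 7/2 + (1/2)*sqrt(93) and contribute nothing to the residue; only the rational part matters.
The factor θ**2 - 7*θ - 11 splits as (θ - a)(θ - a') with a = 7/2 + (1/2)*sqrt(93), a' = 7/2 - (1/2)*sqrt(93). At the order-1 pole a set g(θ) = (θ - a)*(rational part) = [-33*θ**2/40 - θ/11 - 6/19] / (θ - a').
Simple pole: residue = g(a) at a = 7/2 + (1/2)*sqrt(93), which is -2581/880 - (500287/1554960)*sqrt(93).
List the singular points by increasing real part (a conjugate pair: the negative imaginary part first).


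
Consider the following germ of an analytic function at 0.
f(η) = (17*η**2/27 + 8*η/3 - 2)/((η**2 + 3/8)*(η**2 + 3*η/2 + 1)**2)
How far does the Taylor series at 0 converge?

The radius of convergence is (1/4)*sqrt(6).

Denominator factor (η**2 + 3/8): discriminant -3/2, complex-conjugate roots ((1/4)*sqrt(6))*i and -((1/4)*sqrt(6))*i; poles of order 1, moduli (1/4)*sqrt(6) and (1/4)*sqrt(6).
Denominator factor (η**2 + 3*η/2 + 1)^2: discriminant -7/4, complex-conjugate roots (-3/4) + ((1/4)*sqrt(7))*i and (-3/4) - ((1/4)*sqrt(7))*i; poles of order 2, moduli 1 and 1.
The radius of convergence is the smallest modulus among the singular points: (1/4)*sqrt(6).


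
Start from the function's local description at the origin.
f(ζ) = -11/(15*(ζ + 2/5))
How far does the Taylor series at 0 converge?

Denominator factor (ζ + 2/5): pole of order 1 at -2/5, modulus 2/5.
The radius of convergence is the smallest modulus among the singular points: 2/5.

The radius of convergence is 2/5.


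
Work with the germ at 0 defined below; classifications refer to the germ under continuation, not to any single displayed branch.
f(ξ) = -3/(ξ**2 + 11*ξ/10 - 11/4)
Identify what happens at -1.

The point is a regular point.

Denominator factors: ξ**2 + 11*ξ/10 - 11/4 = -57/20 at ξ = -1 — none vanishes.
So the germ continues analytically to -1.


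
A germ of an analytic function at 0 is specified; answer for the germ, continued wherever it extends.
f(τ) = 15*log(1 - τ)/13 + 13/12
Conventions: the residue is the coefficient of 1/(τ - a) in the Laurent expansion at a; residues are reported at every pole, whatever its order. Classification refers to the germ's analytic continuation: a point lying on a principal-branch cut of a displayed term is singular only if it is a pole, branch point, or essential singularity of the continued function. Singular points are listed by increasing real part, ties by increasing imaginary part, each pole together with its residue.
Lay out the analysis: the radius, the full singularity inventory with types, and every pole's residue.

Branch term (15/13)*log(1 - τ/(1)): its argument vanishes at τ = 1, a logarithmic branch point, modulus 1.
The radius of convergence is the smallest modulus among the singular points: 1.

Radius of convergence at 0: 1.
At 1: a logarithmic branch point.


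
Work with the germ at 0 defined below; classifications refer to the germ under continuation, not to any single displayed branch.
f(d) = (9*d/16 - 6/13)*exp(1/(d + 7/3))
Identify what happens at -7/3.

The exponent 1/(d - (-7/3)) has a pole at -7/3, so exp(1/(d - (-7/3))) takes every nonzero value near it: an essential singularity (not a pole of any order).

The point is an essential singularity.


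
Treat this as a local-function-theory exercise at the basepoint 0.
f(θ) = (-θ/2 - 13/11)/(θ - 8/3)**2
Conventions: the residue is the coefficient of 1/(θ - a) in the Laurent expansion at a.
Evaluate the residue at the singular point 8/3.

At the order-2 pole 8/3 set g(θ) = (θ - (8/3))^2*f(θ) = -θ/2 - 13/11.
Order-2 pole: residue = g'(a); g'(8/3) = -1/2, so the residue is -1/2.

The residue is -1/2.


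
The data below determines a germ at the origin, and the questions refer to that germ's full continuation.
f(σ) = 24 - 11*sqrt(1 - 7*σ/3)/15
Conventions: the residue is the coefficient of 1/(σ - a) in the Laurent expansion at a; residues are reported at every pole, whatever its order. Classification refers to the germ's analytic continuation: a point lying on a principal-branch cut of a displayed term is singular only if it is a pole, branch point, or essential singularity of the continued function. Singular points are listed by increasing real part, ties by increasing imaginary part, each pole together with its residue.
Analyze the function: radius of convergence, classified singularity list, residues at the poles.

Branch term (-11/15)*sqrt(1 - σ/(3/7)): its argument vanishes at σ = 3/7, a square-root branch point, modulus 3/7.
The radius of convergence is the smallest modulus among the singular points: 3/7.

Radius of convergence at 0: 3/7.
At 3/7: an algebraic (square-root) branch point.


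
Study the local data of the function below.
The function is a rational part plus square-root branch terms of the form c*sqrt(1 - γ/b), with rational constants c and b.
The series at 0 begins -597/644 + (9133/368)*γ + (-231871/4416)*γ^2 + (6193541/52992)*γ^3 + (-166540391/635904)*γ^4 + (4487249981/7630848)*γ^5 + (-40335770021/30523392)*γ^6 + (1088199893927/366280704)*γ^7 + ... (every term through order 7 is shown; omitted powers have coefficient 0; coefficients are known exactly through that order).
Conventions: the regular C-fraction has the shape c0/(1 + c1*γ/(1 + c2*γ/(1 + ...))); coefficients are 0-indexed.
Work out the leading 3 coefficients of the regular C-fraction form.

The regular C-fraction coefficients are [-597/644, 63931/2388, -89623249/3634934].

Taylor coefficients (read off): a_0 = -597/644, a_1 = 9133/368, a_2 = -231871/4416.
c0 = a_0 = -597/644. Peel one level at a time: if S = 1 + c*γ/S' with S'(0) = 1, then c is the γ-coefficient of S and S' = c*γ/(S - 1).
S_1 = c0/f = 1 + (63931/2388)*γ + (627362743/950424)*γ^2 + ...; c1 = 63931/2388.
S_2 = c1*γ/(S_1 - 1) = 1 + (-89623249/3634934)*γ + ...; c2 = -89623249/3634934.


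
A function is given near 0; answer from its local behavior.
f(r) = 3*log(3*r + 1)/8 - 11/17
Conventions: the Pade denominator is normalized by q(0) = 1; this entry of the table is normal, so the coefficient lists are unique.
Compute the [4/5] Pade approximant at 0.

Taylor coefficients needed (expand at 0): a_0 = -11/17, a_1 = 9/8, a_2 = -27/16, a_3 = 27/8, a_4 = -243/32, a_5 = 729/40, a_6 = -729/16, a_7 = 6561/56, a_8 = -19683/64, a_9 = 6561/8.
Write the denominator as Q(r) = 1 + q1*r + q2*r^2 + q3*r^3 + q4*r^4 + q5*r^5. Requiring Q*f - P = O(r^10) with deg P <= 4 kills the coefficients of r^5..r^9 in Q*f:
  r^5: a_5 + q1*a_4 + q2*a_3 + q3*a_2 + q4*a_1 + q5*a_0 = 0, i.e. 729/40 + (-243/32)*q1 + (27/8)*q2 + (-27/16)*q3 + (9/8)*q4 + (-11/17)*q5 = 0.
  r^6: a_6 + q1*a_5 + q2*a_4 + q3*a_3 + q4*a_2 + q5*a_1 = 0, i.e. -729/16 + (729/40)*q1 + (-243/32)*q2 + (27/8)*q3 + (-27/16)*q4 + (9/8)*q5 = 0.
  r^7: a_7 + q1*a_6 + q2*a_5 + q3*a_4 + q4*a_3 + q5*a_2 = 0, i.e. 6561/56 + (-729/16)*q1 + (729/40)*q2 + (-243/32)*q3 + (27/8)*q4 + (-27/16)*q5 = 0.
  r^8: a_8 + q1*a_7 + q2*a_6 + q3*a_5 + q4*a_4 + q5*a_3 = 0, i.e. -19683/64 + (6561/56)*q1 + (-729/16)*q2 + (729/40)*q3 + (-243/32)*q4 + (27/8)*q5 = 0.
  r^9: a_9 + q1*a_8 + q2*a_7 + q3*a_6 + q4*a_5 + q5*a_4 = 0, i.e. 6561/8 + (-19683/64)*q1 + (6561/56)*q2 + (-729/16)*q3 + (729/40)*q4 + (-243/32)*q5 = 0.
Solving this linear system: q1 = 542/83, q2 = 1177/83, q3 = 936/83, q4 = 2511/1162, q5 = -459/2905.
The numerator is Q*f truncated at degree 4: P0 = a_0 = -11/17; P1 = a_1 + q1*a_0 = -34997/11288; P2 = a_2 + q1*a_1 + q2*a_0 = -79397/22576; P3 = a_3 + q1*a_2 + q2*a_1 + q3*a_0 = 11421/11288; P4 = a_4 + q1*a_3 + q2*a_2 + q3*a_1 + q4*a_0 = 570159/316064.

The Pade approximant has numerator coefficients [-11/17, -34997/11288, -79397/22576, 11421/11288, 570159/316064]; denominator coefficients [1, 542/83, 1177/83, 936/83, 2511/1162, -459/2905].


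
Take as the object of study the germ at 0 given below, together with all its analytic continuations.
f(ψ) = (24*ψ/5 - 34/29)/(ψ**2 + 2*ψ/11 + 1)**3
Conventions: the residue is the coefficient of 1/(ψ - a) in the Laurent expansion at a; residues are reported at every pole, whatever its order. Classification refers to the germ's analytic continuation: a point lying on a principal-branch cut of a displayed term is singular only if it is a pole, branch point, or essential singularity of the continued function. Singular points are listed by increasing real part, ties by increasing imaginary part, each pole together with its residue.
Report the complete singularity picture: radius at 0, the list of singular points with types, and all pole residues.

Radius of convergence at 0: 1.
At (-1/11) - ((2/11)*sqrt(30))*i: a pole of order 3; residue -((18784403/334080000)*sqrt(30))*i.
At (-1/11) + ((2/11)*sqrt(30))*i: a pole of order 3; residue ((18784403/334080000)*sqrt(30))*i.

Denominator factor (ψ**2 + 2*ψ/11 + 1)^3: discriminant -480/121, complex-conjugate roots (-1/11) + ((2/11)*sqrt(30))*i and (-1/11) - ((2/11)*sqrt(30))*i; poles of order 3, moduli 1 and 1.
The radius of convergence is the smallest modulus among the singular points: 1.
The factor ψ**2 + 2*ψ/11 + 1 splits as (ψ - a)(ψ - a') with a = (-1/11) - ((2/11)*sqrt(30))*i, a' = (-1/11) + ((2/11)*sqrt(30))*i. At the order-3 pole a set g(ψ) = (ψ - a)^3*f(ψ) = [24*ψ/5 - 34/29] / (ψ - a')^3.
Order-3 pole: residue = g''(a)/2; g''((-1/11) - ((2/11)*sqrt(30))*i) = -((18784403/167040000)*sqrt(30))*i, so the residue is -((18784403/334080000)*sqrt(30))*i.
The factor ψ**2 + 2*ψ/11 + 1 splits as (ψ - a)(ψ - a') with a = (-1/11) + ((2/11)*sqrt(30))*i, a' = (-1/11) - ((2/11)*sqrt(30))*i. At the order-3 pole a set g(ψ) = (ψ - a)^3*f(ψ) = [24*ψ/5 - 34/29] / (ψ - a')^3.
Order-3 pole: residue = g''(a)/2; g''((-1/11) + ((2/11)*sqrt(30))*i) = ((18784403/167040000)*sqrt(30))*i, so the residue is ((18784403/334080000)*sqrt(30))*i.
List the singular points by increasing real part (a conjugate pair: the negative imaginary part first).


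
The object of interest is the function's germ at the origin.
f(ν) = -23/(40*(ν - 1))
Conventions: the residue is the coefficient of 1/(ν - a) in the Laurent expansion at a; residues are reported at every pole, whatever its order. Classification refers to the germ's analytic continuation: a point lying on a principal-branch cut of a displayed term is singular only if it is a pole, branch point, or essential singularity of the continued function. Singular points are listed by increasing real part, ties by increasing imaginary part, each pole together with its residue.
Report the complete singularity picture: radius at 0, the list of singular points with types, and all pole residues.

Denominator factor (ν - 1): pole of order 1 at 1, modulus 1.
The radius of convergence is the smallest modulus among the singular points: 1.
At the order-1 pole 1 set g(ν) = (ν - (1))*f(ν) = -23/40.
Simple pole: residue = g(a) at a = 1, which is -23/40.

Radius of convergence at 0: 1.
At 1: a pole of order 1; residue -23/40.
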